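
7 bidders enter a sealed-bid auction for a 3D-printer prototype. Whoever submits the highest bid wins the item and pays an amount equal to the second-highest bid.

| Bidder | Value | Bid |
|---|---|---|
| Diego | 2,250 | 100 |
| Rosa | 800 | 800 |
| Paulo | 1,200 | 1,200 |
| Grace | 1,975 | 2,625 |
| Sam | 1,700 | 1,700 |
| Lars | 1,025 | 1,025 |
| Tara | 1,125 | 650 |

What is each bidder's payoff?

Payoffs: Diego 0, Rosa 0, Paulo 0, Grace 275, Sam 0, Lars 0, Tara 0.

Sorted high to low: Grace 2,625 > Sam 1,700 > Paulo 1,200 > Lars 1,025 > Rosa 800 > Tara 650 > Diego 100.
Grace has the top bid and wins; the price is the second-highest bid, 1,700.
Grace's payoff = 1,975 − 1,700 = 275. All other bidders lose, so their payoff is 0.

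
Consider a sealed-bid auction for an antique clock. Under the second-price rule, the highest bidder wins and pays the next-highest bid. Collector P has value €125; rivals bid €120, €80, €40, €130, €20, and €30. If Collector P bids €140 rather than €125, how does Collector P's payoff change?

The highest competing bid is €130.
Bidding truthfully at €125: the top bid is €130 (a rival), so Collector P loses. Payoff = €0.
Bidding €140: Collector P has the top bid, wins, and pays the second-highest bid €130. Payoff = €125 − €130 = -€5.
Change = -€5 − €0 = -€5.
Deviating from a truthful bid can only lose payoff in a second-price auction — never gain.

Payoff change: -€5.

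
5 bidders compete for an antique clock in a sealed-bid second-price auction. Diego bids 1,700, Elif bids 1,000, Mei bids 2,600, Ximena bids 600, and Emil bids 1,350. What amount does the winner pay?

The winner pays 1,700.

Bids in descending order: Mei 2,600 > Diego 1,700 > Emil 1,350 > Elif 1,000 > Ximena 600.
Mei has the highest bid, so Mei wins.
The second-highest bid is 1,700, so that is what Mei pays.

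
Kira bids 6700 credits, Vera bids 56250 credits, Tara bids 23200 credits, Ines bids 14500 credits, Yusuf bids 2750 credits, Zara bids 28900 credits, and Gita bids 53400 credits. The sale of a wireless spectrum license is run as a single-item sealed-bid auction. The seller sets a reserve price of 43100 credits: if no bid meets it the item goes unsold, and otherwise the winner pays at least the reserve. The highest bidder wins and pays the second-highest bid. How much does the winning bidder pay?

Sorted high to low: Vera 56250 credits > Gita 53400 credits > Zara 28900 credits > Tara 23200 credits > Ines 14500 credits > Kira 6700 credits > Yusuf 2750 credits.
Vera has the highest bid, so Vera wins.
The second-highest bid is 53400 credits, which exceeds the reserve, so that sets the price.

Price paid: 53400 credits.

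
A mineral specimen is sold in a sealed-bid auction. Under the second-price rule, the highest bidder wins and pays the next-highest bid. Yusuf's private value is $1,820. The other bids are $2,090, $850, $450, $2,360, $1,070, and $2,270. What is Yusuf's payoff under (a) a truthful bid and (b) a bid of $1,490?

The highest competing bid is $2,360.
Bidding truthfully at $1,820: the top bid is $2,360 (a rival), so Yusuf loses. Payoff = $0.
Bidding $1,490: the top bid is $2,360 (a rival), so Yusuf loses. Payoff = $0.

Truthful: $0; alternative: $0.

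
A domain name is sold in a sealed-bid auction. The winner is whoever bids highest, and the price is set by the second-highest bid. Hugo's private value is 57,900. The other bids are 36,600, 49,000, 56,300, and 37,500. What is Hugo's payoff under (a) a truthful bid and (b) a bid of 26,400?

The highest competing bid is 56,300.
Bidding truthfully at 57,900: Hugo has the top bid, wins, and pays the second-highest bid 56,300. Payoff = 57,900 − 56,300 = 1,600.
Bidding 26,400: the top bid is 56,300 (a rival), so Hugo loses. Payoff = 0.

Truthful: 1,600; alternative: 0.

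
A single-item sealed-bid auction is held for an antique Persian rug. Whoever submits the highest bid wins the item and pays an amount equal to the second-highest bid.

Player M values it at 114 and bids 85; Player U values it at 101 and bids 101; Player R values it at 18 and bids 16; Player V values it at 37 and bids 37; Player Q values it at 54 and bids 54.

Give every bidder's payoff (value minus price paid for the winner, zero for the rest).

Player M 0, Player U 16, Player R 0, Player V 0, Player Q 0.

Ordered from highest: Player U 101 > Player M 85 > Player Q 54 > Player V 37 > Player R 16.
Player U has the top bid and wins; the price is the second-highest bid, 85.
Player U's payoff = 101 − 85 = 16. All other bidders lose, so their payoff is 0.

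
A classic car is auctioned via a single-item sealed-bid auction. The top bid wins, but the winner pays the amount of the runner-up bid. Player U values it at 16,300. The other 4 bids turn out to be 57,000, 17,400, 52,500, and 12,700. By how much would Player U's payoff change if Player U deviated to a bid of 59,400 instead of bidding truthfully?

-40,700

The highest competing bid is 57,000.
Bidding truthfully at 16,300: the top bid is 57,000 (a rival), so Player U loses. Payoff = 0.
Bidding 59,400: Player U has the top bid, wins, and pays the second-highest bid 57,000. Payoff = 16,300 − 57,000 = -40,700.
Change = -40,700 − 0 = -40,700.
This is the dominant-strategy logic: truthful bidding weakly beats any alternative.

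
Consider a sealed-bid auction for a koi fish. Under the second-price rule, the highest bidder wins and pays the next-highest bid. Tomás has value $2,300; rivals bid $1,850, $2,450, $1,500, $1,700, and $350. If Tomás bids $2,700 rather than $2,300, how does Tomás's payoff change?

The highest competing bid is $2,450.
Bidding truthfully at $2,300: the top bid is $2,450 (a rival), so Tomás loses. Payoff = $0.
Bidding $2,700: Tomás has the top bid, wins, and pays the second-highest bid $2,450. Payoff = $2,300 − $2,450 = -$150.
Change = -$150 − $0 = -$150.
Deviating from a truthful bid can only lose payoff in a second-price auction — never gain.

Payoff change: -$150.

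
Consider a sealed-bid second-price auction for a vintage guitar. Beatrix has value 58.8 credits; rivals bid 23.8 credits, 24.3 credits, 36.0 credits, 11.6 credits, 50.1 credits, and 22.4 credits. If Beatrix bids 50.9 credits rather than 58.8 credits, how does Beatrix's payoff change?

0.0 credits

The highest competing bid is 50.1 credits.
Bidding truthfully at 58.8 credits: Beatrix has the top bid, wins, and pays the second-highest bid 50.1 credits. Payoff = 58.8 credits − 50.1 credits = 8.7 credits.
Bidding 50.9 credits: Beatrix has the top bid, wins, and pays the second-highest bid 50.1 credits. Payoff = 58.8 credits − 50.1 credits = 8.7 credits.
Change = 8.7 credits − 8.7 credits = 0.0 credits.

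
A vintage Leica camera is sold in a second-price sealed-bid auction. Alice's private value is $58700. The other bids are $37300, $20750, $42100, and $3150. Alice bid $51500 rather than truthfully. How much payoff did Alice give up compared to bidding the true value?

The highest competing bid is $42100.
Bidding truthfully at $58700: Alice has the top bid, wins, and pays the second-highest bid $42100. Payoff = $58700 − $42100 = $16600.
Bidding $51500: Alice has the top bid, wins, and pays the second-highest bid $42100. Payoff = $58700 − $42100 = $16600.
Regret = truthful payoff − actual payoff = $16600 − $16600 = $0.

Payoff forgone: $0.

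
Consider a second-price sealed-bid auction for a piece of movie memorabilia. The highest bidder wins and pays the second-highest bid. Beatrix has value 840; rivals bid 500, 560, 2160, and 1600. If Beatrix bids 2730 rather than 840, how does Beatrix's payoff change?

The highest competing bid is 2160.
Bidding truthfully at 840: the top bid is 2160 (a rival), so Beatrix loses. Payoff = 0.
Bidding 2730: Beatrix has the top bid, wins, and pays the second-highest bid 2160. Payoff = 840 − 2160 = -1320.
Change = -1320 − 0 = -1320.
Deviating from a truthful bid can only lose payoff in a second-price auction — never gain.

Payoff change: -1320.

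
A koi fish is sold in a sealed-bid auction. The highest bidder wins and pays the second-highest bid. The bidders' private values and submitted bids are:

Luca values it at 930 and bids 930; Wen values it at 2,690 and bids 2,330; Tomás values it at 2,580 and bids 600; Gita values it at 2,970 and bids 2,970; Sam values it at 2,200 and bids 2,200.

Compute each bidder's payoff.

Ordered from highest: Gita 2,970 > Wen 2,330 > Sam 2,200 > Luca 930 > Tomás 600.
Gita has the top bid and wins; the price is the second-highest bid, 2,330.
Gita's payoff = 2,970 − 2,330 = 640. All other bidders lose, so their payoff is 0.

Luca 0, Wen 0, Tomás 0, Gita 640, Sam 0.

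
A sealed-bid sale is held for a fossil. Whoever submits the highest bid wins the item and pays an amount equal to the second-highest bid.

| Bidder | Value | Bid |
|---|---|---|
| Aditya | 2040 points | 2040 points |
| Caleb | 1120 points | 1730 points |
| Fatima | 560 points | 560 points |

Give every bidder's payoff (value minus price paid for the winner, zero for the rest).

Payoffs: Aditya 310 points, Caleb 0 points, Fatima 0 points.

Sorted high to low: Aditya 2040 points; Caleb 1730 points; Fatima 560 points.
Aditya has the top bid and wins; the price is the second-highest bid, 1730 points.
Aditya's payoff = 2040 points − 1730 points = 310 points. All other bidders lose, so their payoff is 0.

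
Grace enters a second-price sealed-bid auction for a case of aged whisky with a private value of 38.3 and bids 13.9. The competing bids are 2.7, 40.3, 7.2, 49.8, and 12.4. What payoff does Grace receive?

Highest competing bid: 49.8.
Grace's bid 13.9 is not the highest, so Grace loses, pays nothing, and earns zero payoff.

Grace's payoff: 0.0.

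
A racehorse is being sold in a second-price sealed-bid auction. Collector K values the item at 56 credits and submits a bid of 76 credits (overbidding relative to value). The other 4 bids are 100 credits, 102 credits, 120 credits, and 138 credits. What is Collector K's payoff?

Payoff = 0 credits.

Highest competing bid: 138 credits.
Collector K's bid 76 credits is not the highest, so Collector K loses, pays nothing, and earns zero payoff.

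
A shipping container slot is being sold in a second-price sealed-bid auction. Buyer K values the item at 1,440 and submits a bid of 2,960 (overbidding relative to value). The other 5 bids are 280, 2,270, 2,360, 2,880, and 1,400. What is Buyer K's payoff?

-1,440

Highest competing bid: 2,880.
Buyer K's bid 2,960 is the highest overall, so Buyer K wins and pays the second-highest bid, 2,880.
Payoff = value − price = 1,440 − 2,880 = -1,440.
Overbidding won the item at a price above value — truthful bidding would have avoided this loss.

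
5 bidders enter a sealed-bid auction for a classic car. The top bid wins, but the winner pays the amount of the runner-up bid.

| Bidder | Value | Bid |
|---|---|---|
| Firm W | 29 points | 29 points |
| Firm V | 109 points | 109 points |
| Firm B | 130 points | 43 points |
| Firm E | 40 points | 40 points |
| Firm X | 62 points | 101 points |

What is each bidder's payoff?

Sorted high to low: Firm V 109 points, then Firm X 101 points, then Firm B 43 points, then Firm E 40 points, then Firm W 29 points.
Firm V has the top bid and wins; the price is the second-highest bid, 101 points.
Firm V's payoff = 109 points − 101 points = 8 points. All other bidders lose, so their payoff is 0.

Payoffs: Firm W 0 points, Firm V 8 points, Firm B 0 points, Firm E 0 points, Firm X 0 points.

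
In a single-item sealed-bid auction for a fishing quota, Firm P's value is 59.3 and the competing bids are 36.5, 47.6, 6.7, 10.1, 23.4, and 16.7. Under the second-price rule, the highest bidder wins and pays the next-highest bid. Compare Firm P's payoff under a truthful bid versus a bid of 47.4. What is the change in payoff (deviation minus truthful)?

The highest competing bid is 47.6.
Bidding truthfully at 59.3: Firm P has the top bid, wins, and pays the second-highest bid 47.6. Payoff = 59.3 − 47.6 = 11.7.
Bidding 47.4: the top bid is 47.6 (a rival), so Firm P loses. Payoff = 0.0.
Change = 0.0 − 11.7 = -11.7.
This is the dominant-strategy logic: truthful bidding weakly beats any alternative.

Payoff change: -11.7.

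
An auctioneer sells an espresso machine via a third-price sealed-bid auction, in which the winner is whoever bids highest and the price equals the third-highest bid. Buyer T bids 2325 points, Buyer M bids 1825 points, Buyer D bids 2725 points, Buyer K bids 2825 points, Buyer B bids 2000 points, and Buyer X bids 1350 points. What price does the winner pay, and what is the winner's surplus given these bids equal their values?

Ordered from highest: Buyer K 2825 points > Buyer D 2725 points > Buyer T 2325 points > Buyer B 2000 points > Buyer M 1825 points > Buyer X 1350 points.
Buyer K is the highest bidder, so Buyer K wins.
Under the third-price rule, the price is the third-highest bid: 2325 points.
Surplus = 2825 points − 2325 points = 500 points.

The winner pays 2325 points for a surplus of 500 points.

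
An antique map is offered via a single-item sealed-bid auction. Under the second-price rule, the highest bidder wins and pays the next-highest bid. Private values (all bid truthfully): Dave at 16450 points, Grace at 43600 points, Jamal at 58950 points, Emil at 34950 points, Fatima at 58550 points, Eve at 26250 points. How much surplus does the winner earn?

400 points

Ranking the bids: Jamal 58950 points; Fatima 58550 points; Grace 43600 points; Emil 34950 points; Eve 26250 points; Dave 16450 points.
Jamal wins with the top bid and pays the second-highest, 58550 points.
Surplus = 58950 points − 58550 points = 400 points.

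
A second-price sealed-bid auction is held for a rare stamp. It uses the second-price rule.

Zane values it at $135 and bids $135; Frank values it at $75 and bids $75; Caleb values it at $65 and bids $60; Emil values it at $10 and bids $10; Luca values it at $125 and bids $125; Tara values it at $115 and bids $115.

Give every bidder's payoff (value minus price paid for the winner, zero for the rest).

Zane $10, Frank $0, Caleb $0, Emil $0, Luca $0, Tara $0.

Ordered from highest: Zane $135, then Luca $125, then Tara $115, then Frank $75, then Caleb $60, then Emil $10.
Zane has the top bid and wins; the price is the second-highest bid, $125.
Zane's payoff = $135 − $125 = $10. All other bidders lose, so their payoff is 0.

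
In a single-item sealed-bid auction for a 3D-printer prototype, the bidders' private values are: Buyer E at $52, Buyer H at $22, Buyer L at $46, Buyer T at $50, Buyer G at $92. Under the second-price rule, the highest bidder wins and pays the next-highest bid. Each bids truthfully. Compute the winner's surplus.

Bids in descending order: Buyer G $92, then Buyer E $52, then Buyer T $50, then Buyer L $46, then Buyer H $22.
Buyer G wins with the top bid and pays the second-highest, $52.
Surplus = $92 − $52 = $40.

Surplus = $40.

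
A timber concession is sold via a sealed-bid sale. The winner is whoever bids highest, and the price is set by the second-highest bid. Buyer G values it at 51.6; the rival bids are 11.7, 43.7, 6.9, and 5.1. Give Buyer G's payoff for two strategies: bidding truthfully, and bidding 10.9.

The highest competing bid is 43.7.
Bidding truthfully at 51.6: Buyer G has the top bid, wins, and pays the second-highest bid 43.7. Payoff = 51.6 − 43.7 = 7.9.
Bidding 10.9: the top bid is 43.7 (a rival), so Buyer G loses. Payoff = 0.0.

Truthful: 7.9; alternative: 0.0.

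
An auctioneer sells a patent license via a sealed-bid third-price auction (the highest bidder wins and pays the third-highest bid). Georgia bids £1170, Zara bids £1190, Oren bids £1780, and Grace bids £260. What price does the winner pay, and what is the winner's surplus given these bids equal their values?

Ordered from highest: Oren £1780; Zara £1190; Georgia £1170; Grace £260.
Oren is the highest bidder, so Oren wins.
Under the third-price rule, the price is the third-highest bid: £1170.
Surplus = £1780 − £1170 = £610.

The winner pays £1170 for a surplus of £610.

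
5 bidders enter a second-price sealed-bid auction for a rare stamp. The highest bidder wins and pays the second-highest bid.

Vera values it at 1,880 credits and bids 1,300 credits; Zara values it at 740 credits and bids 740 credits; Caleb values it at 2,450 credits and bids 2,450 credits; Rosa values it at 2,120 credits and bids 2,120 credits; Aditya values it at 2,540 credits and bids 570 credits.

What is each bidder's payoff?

Vera 0 credits, Zara 0 credits, Caleb 330 credits, Rosa 0 credits, Aditya 0 credits.

Bids in descending order: Caleb 2,450 credits, then Rosa 2,120 credits, then Vera 1,300 credits, then Zara 740 credits, then Aditya 570 credits.
Caleb has the top bid and wins; the price is the second-highest bid, 2,120 credits.
Caleb's payoff = 2,450 credits − 2,120 credits = 330 credits. All other bidders lose, so their payoff is 0.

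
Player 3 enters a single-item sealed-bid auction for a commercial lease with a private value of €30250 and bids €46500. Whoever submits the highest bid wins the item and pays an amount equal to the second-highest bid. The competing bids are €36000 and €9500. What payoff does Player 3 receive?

Highest competing bid: €36000.
Player 3's bid €46500 is the highest overall, so Player 3 wins and pays the second-highest bid, €36000.
Payoff = value − price = €30250 − €36000 = -€5750.
Overbidding won the item at a price above value — truthful bidding would have avoided this loss.

Payoff = -€5750.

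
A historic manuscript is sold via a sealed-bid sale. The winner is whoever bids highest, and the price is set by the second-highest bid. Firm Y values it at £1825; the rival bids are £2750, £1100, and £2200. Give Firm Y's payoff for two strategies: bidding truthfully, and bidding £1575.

Truthful: £0; alternative: £0.

The highest competing bid is £2750.
Bidding truthfully at £1825: the top bid is £2750 (a rival), so Firm Y loses. Payoff = £0.
Bidding £1575: the top bid is £2750 (a rival), so Firm Y loses. Payoff = £0.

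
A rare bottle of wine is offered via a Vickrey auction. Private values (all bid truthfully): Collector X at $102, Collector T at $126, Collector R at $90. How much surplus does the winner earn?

Ordered from highest: Collector T $126; Collector X $102; Collector R $90.
Collector T wins with the top bid and pays the second-highest, $102.
Surplus = $126 − $102 = $24.

Winner's surplus: $24.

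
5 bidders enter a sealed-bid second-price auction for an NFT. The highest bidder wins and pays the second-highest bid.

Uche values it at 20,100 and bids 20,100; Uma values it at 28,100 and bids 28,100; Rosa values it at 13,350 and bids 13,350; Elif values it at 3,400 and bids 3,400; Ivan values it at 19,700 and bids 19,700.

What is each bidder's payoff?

Uche 0, Uma 8,000, Rosa 0, Elif 0, Ivan 0.

Ordered from highest: Uma 28,100; Uche 20,100; Ivan 19,700; Rosa 13,350; Elif 3,400.
Uma has the top bid and wins; the price is the second-highest bid, 20,100.
Uma's payoff = 28,100 − 20,100 = 8,000. All other bidders lose, so their payoff is 0.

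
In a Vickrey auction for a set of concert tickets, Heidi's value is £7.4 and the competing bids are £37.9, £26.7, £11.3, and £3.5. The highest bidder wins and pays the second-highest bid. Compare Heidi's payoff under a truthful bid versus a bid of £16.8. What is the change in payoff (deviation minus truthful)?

£0.0

The highest competing bid is £37.9.
Bidding truthfully at £7.4: the top bid is £37.9 (a rival), so Heidi loses. Payoff = £0.0.
Bidding £16.8: the top bid is £37.9 (a rival), so Heidi loses. Payoff = £0.0.
Change = £0.0 − £0.0 = £0.0.
The bid only affects whether you win, not the price — here both bids land on the same side of the top rival bid, so the deviation is payoff-neutral.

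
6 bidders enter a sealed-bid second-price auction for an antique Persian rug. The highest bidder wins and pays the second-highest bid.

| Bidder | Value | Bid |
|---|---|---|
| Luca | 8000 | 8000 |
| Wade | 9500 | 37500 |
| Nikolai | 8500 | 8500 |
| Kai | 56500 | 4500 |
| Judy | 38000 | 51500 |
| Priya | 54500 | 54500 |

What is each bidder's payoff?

Ranking the bids: Priya 54500, then Judy 51500, then Wade 37500, then Nikolai 8500, then Luca 8000, then Kai 4500.
Priya has the top bid and wins; the price is the second-highest bid, 51500.
Priya's payoff = 54500 − 51500 = 3000. All other bidders lose, so their payoff is 0.

Luca 0, Wade 0, Nikolai 0, Kai 0, Judy 0, Priya 3000.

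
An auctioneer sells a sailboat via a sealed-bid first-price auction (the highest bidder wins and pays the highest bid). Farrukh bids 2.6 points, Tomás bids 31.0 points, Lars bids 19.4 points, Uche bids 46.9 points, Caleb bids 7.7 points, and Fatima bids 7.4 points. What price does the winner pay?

Sorted high to low: Uche 46.9 points > Tomás 31.0 points > Lars 19.4 points > Caleb 7.7 points > Fatima 7.4 points > Farrukh 2.6 points.
Uche is the highest bidder, so Uche wins.
Under the first-price rule, the price is the highest bid: 46.9 points.

Price paid: 46.9 points.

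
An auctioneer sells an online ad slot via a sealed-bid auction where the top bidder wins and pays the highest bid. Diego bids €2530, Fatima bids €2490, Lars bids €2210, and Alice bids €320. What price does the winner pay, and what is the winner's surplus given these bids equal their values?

Ranking the bids: Diego €2530 > Fatima €2490 > Lars €2210 > Alice €320.
Diego is the highest bidder, so Diego wins.
Under the first-price rule, the price is the highest bid: €2530.
Surplus = €2530 − €2530 = €0.

Price €2530; surplus €0.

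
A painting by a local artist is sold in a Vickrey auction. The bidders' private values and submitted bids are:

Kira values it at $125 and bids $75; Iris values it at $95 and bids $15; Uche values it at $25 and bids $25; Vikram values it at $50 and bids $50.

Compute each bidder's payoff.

Ranking the bids: Kira $75; Vikram $50; Uche $25; Iris $15.
Kira has the top bid and wins; the price is the second-highest bid, $50.
Kira's payoff = $125 − $50 = $75. All other bidders lose, so their payoff is 0.

Payoffs: Kira $75, Iris $0, Uche $0, Vikram $0.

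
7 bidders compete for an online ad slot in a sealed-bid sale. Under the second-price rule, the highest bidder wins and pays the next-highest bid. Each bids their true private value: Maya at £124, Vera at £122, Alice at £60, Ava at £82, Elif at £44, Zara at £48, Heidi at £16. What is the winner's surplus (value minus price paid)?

Bids in descending order: Maya £124; Vera £122; Ava £82; Alice £60; Zara £48; Elif £44; Heidi £16.
Maya wins with the top bid and pays the second-highest, £122.
Surplus = £124 − £122 = £2.

£2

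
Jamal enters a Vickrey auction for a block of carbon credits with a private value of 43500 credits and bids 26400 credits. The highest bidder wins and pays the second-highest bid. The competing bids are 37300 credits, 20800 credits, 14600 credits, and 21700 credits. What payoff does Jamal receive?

0 credits

Highest competing bid: 37300 credits.
Jamal's bid 26400 credits is not the highest, so Jamal loses, pays nothing, and earns zero payoff.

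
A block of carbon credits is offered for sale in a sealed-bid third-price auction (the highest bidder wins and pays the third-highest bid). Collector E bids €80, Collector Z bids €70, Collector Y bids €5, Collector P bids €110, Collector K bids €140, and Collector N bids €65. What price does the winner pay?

The winner pays €80.

Sorted high to low: Collector K €140; Collector P €110; Collector E €80; Collector Z €70; Collector N €65; Collector Y €5.
Collector K is the highest bidder, so Collector K wins.
Under the third-price rule, the price is the third-highest bid: €80.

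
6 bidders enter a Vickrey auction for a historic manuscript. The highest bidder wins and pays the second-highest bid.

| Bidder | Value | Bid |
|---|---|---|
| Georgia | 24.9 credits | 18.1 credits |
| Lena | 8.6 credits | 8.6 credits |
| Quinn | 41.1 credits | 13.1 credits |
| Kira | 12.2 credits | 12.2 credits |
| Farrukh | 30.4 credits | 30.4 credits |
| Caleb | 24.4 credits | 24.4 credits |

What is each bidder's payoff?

Ranking the bids: Farrukh 30.4 credits > Caleb 24.4 credits > Georgia 18.1 credits > Quinn 13.1 credits > Kira 12.2 credits > Lena 8.6 credits.
Farrukh has the top bid and wins; the price is the second-highest bid, 24.4 credits.
Farrukh's payoff = 30.4 credits − 24.4 credits = 6.0 credits. All other bidders lose, so their payoff is 0.

Georgia 0.0 credits, Lena 0.0 credits, Quinn 0.0 credits, Kira 0.0 credits, Farrukh 6.0 credits, Caleb 0.0 credits.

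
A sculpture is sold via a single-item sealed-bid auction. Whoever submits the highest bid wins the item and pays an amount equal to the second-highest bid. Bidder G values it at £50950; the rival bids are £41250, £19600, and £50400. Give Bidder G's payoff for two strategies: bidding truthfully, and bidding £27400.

(a) £550  (b) £0

The highest competing bid is £50400.
Bidding truthfully at £50950: Bidder G has the top bid, wins, and pays the second-highest bid £50400. Payoff = £50950 − £50400 = £550.
Bidding £27400: the top bid is £50400 (a rival), so Bidder G loses. Payoff = £0.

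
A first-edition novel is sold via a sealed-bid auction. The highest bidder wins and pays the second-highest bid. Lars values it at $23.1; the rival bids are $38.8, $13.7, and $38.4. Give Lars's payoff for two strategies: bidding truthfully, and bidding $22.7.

The highest competing bid is $38.8.
Bidding truthfully at $23.1: the top bid is $38.8 (a rival), so Lars loses. Payoff = $0.0.
Bidding $22.7: the top bid is $38.8 (a rival), so Lars loses. Payoff = $0.0.
The bid only affects whether you win, not the price — here both bids land on the same side of the top rival bid, so the deviation is payoff-neutral.

Truthful: $0.0; alternative: $0.0.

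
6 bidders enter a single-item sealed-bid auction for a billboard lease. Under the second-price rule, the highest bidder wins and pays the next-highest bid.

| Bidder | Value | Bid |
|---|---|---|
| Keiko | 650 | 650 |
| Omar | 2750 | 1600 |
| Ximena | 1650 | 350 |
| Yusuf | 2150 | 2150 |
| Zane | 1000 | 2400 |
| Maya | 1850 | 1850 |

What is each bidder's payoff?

Keiko 0, Omar 0, Ximena 0, Yusuf 0, Zane -1150, Maya 0.

Ordered from highest: Zane 2400 > Yusuf 2150 > Maya 1850 > Omar 1600 > Keiko 650 > Ximena 350.
Zane has the top bid and wins; the price is the second-highest bid, 2150.
Zane's payoff = 1000 − 2150 = -1150. All other bidders lose, so their payoff is 0.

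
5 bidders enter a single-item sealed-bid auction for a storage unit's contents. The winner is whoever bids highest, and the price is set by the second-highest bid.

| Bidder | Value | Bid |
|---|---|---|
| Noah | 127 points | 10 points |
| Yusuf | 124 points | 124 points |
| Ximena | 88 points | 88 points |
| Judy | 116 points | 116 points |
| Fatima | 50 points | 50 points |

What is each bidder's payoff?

Sorted high to low: Yusuf 124 points > Judy 116 points > Ximena 88 points > Fatima 50 points > Noah 10 points.
Yusuf has the top bid and wins; the price is the second-highest bid, 116 points.
Yusuf's payoff = 124 points − 116 points = 8 points. All other bidders lose, so their payoff is 0.

Payoffs: Noah 0 points, Yusuf 8 points, Ximena 0 points, Judy 0 points, Fatima 0 points.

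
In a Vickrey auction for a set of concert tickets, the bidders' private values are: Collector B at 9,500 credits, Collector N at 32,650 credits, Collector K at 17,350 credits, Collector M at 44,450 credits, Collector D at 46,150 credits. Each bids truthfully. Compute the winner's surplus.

Bids in descending order: Collector D 46,150 credits > Collector M 44,450 credits > Collector N 32,650 credits > Collector K 17,350 credits > Collector B 9,500 credits.
Collector D wins with the top bid and pays the second-highest, 44,450 credits.
Surplus = 46,150 credits − 44,450 credits = 1,700 credits.

Winner's surplus: 1,700 credits.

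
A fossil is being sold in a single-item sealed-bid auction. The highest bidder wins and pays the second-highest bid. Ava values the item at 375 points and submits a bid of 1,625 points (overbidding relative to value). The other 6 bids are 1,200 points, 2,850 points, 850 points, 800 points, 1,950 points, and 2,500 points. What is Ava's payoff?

Payoff = 0 points.

Highest competing bid: 2,850 points.
Ava's bid 1,625 points is not the highest, so Ava loses, pays nothing, and earns zero payoff.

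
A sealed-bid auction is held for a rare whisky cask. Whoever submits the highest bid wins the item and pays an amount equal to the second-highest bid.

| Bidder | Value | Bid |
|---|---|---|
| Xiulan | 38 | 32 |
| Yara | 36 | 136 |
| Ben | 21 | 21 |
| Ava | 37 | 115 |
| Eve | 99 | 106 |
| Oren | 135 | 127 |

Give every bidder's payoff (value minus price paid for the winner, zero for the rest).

Payoffs: Xiulan 0, Yara -91, Ben 0, Ava 0, Eve 0, Oren 0.

Ranking the bids: Yara 136 > Oren 127 > Ava 115 > Eve 106 > Xiulan 32 > Ben 21.
Yara has the top bid and wins; the price is the second-highest bid, 127.
Yara's payoff = 36 − 127 = -91. All other bidders lose, so their payoff is 0.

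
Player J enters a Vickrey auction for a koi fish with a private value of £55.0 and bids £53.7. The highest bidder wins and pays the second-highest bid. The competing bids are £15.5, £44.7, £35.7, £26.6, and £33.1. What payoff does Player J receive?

Highest competing bid: £44.7.
Player J's bid £53.7 is the highest overall, so Player J wins and pays the second-highest bid, £44.7.
Payoff = value − price = £55.0 − £44.7 = £10.3.

Payoff = £10.3.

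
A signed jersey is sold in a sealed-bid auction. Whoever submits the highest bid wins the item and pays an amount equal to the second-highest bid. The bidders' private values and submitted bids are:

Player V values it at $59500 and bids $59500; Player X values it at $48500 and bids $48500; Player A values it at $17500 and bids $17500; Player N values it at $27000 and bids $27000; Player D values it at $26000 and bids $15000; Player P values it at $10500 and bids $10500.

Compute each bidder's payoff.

Player V $11000, Player X $0, Player A $0, Player N $0, Player D $0, Player P $0.

Ordered from highest: Player V $59500, then Player X $48500, then Player N $27000, then Player A $17500, then Player D $15000, then Player P $10500.
Player V has the top bid and wins; the price is the second-highest bid, $48500.
Player V's payoff = $59500 − $48500 = $11000. All other bidders lose, so their payoff is 0.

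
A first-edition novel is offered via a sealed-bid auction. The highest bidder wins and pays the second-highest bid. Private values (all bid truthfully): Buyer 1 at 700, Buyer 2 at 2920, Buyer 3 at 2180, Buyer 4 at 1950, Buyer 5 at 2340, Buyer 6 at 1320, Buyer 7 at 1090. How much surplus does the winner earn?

Surplus = 580.

Bids in descending order: Buyer 2 2920 > Buyer 5 2340 > Buyer 3 2180 > Buyer 4 1950 > Buyer 6 1320 > Buyer 7 1090 > Buyer 1 700.
Buyer 2 wins with the top bid and pays the second-highest, 2340.
Surplus = 2920 − 2340 = 580.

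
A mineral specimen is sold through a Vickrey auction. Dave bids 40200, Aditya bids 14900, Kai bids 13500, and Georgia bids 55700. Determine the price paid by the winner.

Price paid: 40200.

Sorted high to low: Georgia 55700 > Dave 40200 > Aditya 14900 > Kai 13500.
Georgia has the highest bid, so Georgia wins.
The second-highest bid is 40200, so that is what Georgia pays.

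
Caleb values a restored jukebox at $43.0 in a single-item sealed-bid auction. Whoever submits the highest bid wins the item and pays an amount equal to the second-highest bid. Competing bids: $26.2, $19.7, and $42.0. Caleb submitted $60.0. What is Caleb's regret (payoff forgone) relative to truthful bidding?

$0.0

The highest competing bid is $42.0.
Bidding truthfully at $43.0: Caleb has the top bid, wins, and pays the second-highest bid $42.0. Payoff = $43.0 − $42.0 = $1.0.
Bidding $60.0: Caleb has the top bid, wins, and pays the second-highest bid $42.0. Payoff = $43.0 − $42.0 = $1.0.
Regret = truthful payoff − actual payoff = $1.0 − $1.0 = $0.0.
The bid only affects whether you win, not the price — here both bids land on the same side of the top rival bid, so the deviation is payoff-neutral.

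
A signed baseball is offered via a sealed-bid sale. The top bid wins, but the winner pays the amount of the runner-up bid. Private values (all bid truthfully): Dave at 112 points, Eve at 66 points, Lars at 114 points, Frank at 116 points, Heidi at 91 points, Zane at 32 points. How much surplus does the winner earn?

Surplus = 2 points.

Bids in descending order: Frank 116 points; Lars 114 points; Dave 112 points; Heidi 91 points; Eve 66 points; Zane 32 points.
Frank wins with the top bid and pays the second-highest, 114 points.
Surplus = 116 points − 114 points = 2 points.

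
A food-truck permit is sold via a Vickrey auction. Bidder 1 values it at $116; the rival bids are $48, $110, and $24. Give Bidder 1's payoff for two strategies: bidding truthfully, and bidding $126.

The highest competing bid is $110.
Bidding truthfully at $116: Bidder 1 has the top bid, wins, and pays the second-highest bid $110. Payoff = $116 − $110 = $6.
Bidding $126: Bidder 1 has the top bid, wins, and pays the second-highest bid $110. Payoff = $116 − $110 = $6.
The bid only affects whether you win, not the price — here both bids land on the same side of the top rival bid, so the deviation is payoff-neutral.

(a) $6  (b) $6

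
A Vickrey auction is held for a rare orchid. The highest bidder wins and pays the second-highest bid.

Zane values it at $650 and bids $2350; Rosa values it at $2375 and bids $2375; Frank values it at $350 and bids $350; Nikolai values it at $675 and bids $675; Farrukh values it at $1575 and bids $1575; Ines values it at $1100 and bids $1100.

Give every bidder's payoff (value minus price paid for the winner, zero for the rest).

Payoffs: Zane $0, Rosa $25, Frank $0, Nikolai $0, Farrukh $0, Ines $0.

Ranking the bids: Rosa $2375, then Zane $2350, then Farrukh $1575, then Ines $1100, then Nikolai $675, then Frank $350.
Rosa has the top bid and wins; the price is the second-highest bid, $2350.
Rosa's payoff = $2375 − $2350 = $25. All other bidders lose, so their payoff is 0.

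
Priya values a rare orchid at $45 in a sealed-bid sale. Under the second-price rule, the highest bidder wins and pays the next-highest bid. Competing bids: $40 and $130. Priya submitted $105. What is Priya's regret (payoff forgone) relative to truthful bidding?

Payoff forgone: $0.

The highest competing bid is $130.
Bidding truthfully at $45: the top bid is $130 (a rival), so Priya loses. Payoff = $0.
Bidding $105: the top bid is $130 (a rival), so Priya loses. Payoff = $0.
Regret = truthful payoff − actual payoff = $0 − $0 = $0.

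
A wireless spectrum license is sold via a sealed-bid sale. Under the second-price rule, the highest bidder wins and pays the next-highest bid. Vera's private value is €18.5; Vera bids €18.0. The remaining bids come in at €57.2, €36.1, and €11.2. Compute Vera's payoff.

Highest competing bid: €57.2.
Vera's bid €18.0 is not the highest, so Vera loses, pays nothing, and earns zero payoff.

Vera's payoff: €0.0.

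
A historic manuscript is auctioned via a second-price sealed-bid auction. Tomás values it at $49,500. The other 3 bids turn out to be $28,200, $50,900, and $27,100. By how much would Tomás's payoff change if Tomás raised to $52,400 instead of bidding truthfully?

The highest competing bid is $50,900.
Bidding truthfully at $49,500: the top bid is $50,900 (a rival), so Tomás loses. Payoff = $0.
Bidding $52,400: Tomás has the top bid, wins, and pays the second-highest bid $50,900. Payoff = $49,500 − $50,900 = -$1,400.
Change = -$1,400 − $0 = -$1,400.
Deviating from a truthful bid can only lose payoff in a second-price auction — never gain.

-$1,400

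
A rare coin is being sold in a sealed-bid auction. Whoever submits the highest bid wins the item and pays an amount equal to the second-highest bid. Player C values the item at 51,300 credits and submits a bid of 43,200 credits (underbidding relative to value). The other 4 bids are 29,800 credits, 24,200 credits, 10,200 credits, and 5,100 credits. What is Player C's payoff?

21,500 credits

Highest competing bid: 29,800 credits.
Player C's bid 43,200 credits is the highest overall, so Player C wins and pays the second-highest bid, 29,800 credits.
Payoff = value − price = 51,300 credits − 29,800 credits = 21,500 credits.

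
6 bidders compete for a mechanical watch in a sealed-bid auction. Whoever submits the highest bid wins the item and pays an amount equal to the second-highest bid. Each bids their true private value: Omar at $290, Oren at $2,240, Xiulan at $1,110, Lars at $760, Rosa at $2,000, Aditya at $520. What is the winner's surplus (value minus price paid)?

Sorted high to low: Oren $2,240 > Rosa $2,000 > Xiulan $1,110 > Lars $760 > Aditya $520 > Omar $290.
Oren wins with the top bid and pays the second-highest, $2,000.
Surplus = $2,240 − $2,000 = $240.

Winner's surplus: $240.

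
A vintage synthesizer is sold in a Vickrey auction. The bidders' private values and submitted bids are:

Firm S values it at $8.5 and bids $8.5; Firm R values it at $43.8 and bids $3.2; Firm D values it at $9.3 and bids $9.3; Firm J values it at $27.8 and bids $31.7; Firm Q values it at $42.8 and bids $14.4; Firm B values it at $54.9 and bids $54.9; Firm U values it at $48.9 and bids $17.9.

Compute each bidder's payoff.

Payoffs: Firm S $0.0, Firm R $0.0, Firm D $0.0, Firm J $0.0, Firm Q $0.0, Firm B $23.2, Firm U $0.0.

Ordered from highest: Firm B $54.9 > Firm J $31.7 > Firm U $17.9 > Firm Q $14.4 > Firm D $9.3 > Firm S $8.5 > Firm R $3.2.
Firm B has the top bid and wins; the price is the second-highest bid, $31.7.
Firm B's payoff = $54.9 − $31.7 = $23.2. All other bidders lose, so their payoff is 0.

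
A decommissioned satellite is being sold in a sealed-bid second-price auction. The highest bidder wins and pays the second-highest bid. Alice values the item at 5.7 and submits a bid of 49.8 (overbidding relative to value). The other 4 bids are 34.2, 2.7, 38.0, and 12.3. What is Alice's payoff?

Alice's payoff: -32.3.

Highest competing bid: 38.0.
Alice's bid 49.8 is the highest overall, so Alice wins and pays the second-highest bid, 38.0.
Payoff = value − price = 5.7 − 38.0 = -32.3.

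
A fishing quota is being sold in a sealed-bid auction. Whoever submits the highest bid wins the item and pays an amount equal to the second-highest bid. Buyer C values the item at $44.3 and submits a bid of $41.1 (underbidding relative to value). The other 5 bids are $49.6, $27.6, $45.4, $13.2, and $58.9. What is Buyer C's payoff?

Highest competing bid: $58.9.
Buyer C's bid $41.1 is not the highest, so Buyer C loses, pays nothing, and earns zero payoff.

Payoff = $0.0.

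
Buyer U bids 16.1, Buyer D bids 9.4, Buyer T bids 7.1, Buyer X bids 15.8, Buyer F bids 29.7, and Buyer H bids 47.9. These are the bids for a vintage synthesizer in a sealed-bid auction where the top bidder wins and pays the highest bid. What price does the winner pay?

Price paid: 47.9.

Sorted high to low: Buyer H 47.9; Buyer F 29.7; Buyer U 16.1; Buyer X 15.8; Buyer D 9.4; Buyer T 7.1.
Buyer H is the highest bidder, so Buyer H wins.
Under the first-price rule, the price is the highest bid: 47.9.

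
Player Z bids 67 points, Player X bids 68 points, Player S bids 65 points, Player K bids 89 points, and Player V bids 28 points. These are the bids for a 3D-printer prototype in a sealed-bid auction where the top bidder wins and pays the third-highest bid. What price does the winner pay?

67 points

Ranking the bids: Player K 89 points, then Player X 68 points, then Player Z 67 points, then Player S 65 points, then Player V 28 points.
Player K is the highest bidder, so Player K wins.
Under the third-price rule, the price is the third-highest bid: 67 points.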